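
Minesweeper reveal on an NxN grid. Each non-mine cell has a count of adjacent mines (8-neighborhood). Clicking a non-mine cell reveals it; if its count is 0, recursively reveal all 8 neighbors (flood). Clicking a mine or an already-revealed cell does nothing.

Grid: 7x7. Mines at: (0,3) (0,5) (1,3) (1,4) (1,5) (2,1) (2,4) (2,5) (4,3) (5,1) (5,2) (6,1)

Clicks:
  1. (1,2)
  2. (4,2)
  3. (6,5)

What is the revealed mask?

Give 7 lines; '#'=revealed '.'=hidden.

Answer: .......
..#....
.......
....###
..#.###
...####
...####

Derivation:
Click 1 (1,2) count=3: revealed 1 new [(1,2)] -> total=1
Click 2 (4,2) count=3: revealed 1 new [(4,2)] -> total=2
Click 3 (6,5) count=0: revealed 14 new [(3,4) (3,5) (3,6) (4,4) (4,5) (4,6) (5,3) (5,4) (5,5) (5,6) (6,3) (6,4) (6,5) (6,6)] -> total=16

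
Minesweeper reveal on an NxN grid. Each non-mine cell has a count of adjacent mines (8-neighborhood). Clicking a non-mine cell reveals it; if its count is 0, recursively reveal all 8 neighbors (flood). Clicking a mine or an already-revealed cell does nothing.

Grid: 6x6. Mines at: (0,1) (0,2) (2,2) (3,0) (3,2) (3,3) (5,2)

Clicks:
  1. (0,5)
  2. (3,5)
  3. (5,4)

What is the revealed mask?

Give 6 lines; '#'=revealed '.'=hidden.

Answer: ...###
...###
...###
....##
...###
...###

Derivation:
Click 1 (0,5) count=0: revealed 17 new [(0,3) (0,4) (0,5) (1,3) (1,4) (1,5) (2,3) (2,4) (2,5) (3,4) (3,5) (4,3) (4,4) (4,5) (5,3) (5,4) (5,5)] -> total=17
Click 2 (3,5) count=0: revealed 0 new [(none)] -> total=17
Click 3 (5,4) count=0: revealed 0 new [(none)] -> total=17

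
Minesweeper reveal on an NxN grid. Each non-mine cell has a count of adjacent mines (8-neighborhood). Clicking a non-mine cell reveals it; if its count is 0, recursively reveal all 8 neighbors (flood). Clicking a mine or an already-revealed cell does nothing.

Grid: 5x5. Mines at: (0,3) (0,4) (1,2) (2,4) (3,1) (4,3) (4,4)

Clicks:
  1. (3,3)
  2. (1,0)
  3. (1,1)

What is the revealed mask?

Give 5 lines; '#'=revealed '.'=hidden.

Click 1 (3,3) count=3: revealed 1 new [(3,3)] -> total=1
Click 2 (1,0) count=0: revealed 6 new [(0,0) (0,1) (1,0) (1,1) (2,0) (2,1)] -> total=7
Click 3 (1,1) count=1: revealed 0 new [(none)] -> total=7

Answer: ##...
##...
##...
...#.
.....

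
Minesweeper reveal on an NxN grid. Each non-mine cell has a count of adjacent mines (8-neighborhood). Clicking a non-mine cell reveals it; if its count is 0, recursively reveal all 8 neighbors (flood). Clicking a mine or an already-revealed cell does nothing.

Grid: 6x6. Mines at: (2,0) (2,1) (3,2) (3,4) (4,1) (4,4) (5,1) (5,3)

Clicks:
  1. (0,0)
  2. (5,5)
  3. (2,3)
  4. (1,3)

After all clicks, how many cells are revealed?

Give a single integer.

Click 1 (0,0) count=0: revealed 16 new [(0,0) (0,1) (0,2) (0,3) (0,4) (0,5) (1,0) (1,1) (1,2) (1,3) (1,4) (1,5) (2,2) (2,3) (2,4) (2,5)] -> total=16
Click 2 (5,5) count=1: revealed 1 new [(5,5)] -> total=17
Click 3 (2,3) count=2: revealed 0 new [(none)] -> total=17
Click 4 (1,3) count=0: revealed 0 new [(none)] -> total=17

Answer: 17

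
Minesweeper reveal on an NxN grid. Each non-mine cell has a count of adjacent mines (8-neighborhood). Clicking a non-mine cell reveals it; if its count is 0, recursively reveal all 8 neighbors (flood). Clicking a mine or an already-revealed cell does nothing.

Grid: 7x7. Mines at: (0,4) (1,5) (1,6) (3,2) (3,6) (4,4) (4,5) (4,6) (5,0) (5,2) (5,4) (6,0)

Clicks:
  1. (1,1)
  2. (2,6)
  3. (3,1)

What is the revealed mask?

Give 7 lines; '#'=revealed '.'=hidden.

Answer: ####...
####...
####..#
##.....
##.....
.......
.......

Derivation:
Click 1 (1,1) count=0: revealed 16 new [(0,0) (0,1) (0,2) (0,3) (1,0) (1,1) (1,2) (1,3) (2,0) (2,1) (2,2) (2,3) (3,0) (3,1) (4,0) (4,1)] -> total=16
Click 2 (2,6) count=3: revealed 1 new [(2,6)] -> total=17
Click 3 (3,1) count=1: revealed 0 new [(none)] -> total=17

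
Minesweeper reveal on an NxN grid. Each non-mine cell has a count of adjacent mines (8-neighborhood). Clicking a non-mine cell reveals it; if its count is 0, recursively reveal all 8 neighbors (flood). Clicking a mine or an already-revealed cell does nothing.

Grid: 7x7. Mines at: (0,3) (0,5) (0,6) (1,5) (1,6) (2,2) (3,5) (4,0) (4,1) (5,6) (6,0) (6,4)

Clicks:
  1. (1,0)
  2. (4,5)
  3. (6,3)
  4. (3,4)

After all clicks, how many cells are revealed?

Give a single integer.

Click 1 (1,0) count=0: revealed 10 new [(0,0) (0,1) (0,2) (1,0) (1,1) (1,2) (2,0) (2,1) (3,0) (3,1)] -> total=10
Click 2 (4,5) count=2: revealed 1 new [(4,5)] -> total=11
Click 3 (6,3) count=1: revealed 1 new [(6,3)] -> total=12
Click 4 (3,4) count=1: revealed 1 new [(3,4)] -> total=13

Answer: 13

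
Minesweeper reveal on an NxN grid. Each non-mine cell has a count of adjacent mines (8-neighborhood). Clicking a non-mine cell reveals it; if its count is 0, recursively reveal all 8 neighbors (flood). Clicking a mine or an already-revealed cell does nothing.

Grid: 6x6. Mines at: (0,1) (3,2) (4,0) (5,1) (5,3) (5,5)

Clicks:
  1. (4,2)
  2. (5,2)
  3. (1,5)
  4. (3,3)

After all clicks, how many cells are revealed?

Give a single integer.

Click 1 (4,2) count=3: revealed 1 new [(4,2)] -> total=1
Click 2 (5,2) count=2: revealed 1 new [(5,2)] -> total=2
Click 3 (1,5) count=0: revealed 18 new [(0,2) (0,3) (0,4) (0,5) (1,2) (1,3) (1,4) (1,5) (2,2) (2,3) (2,4) (2,5) (3,3) (3,4) (3,5) (4,3) (4,4) (4,5)] -> total=20
Click 4 (3,3) count=1: revealed 0 new [(none)] -> total=20

Answer: 20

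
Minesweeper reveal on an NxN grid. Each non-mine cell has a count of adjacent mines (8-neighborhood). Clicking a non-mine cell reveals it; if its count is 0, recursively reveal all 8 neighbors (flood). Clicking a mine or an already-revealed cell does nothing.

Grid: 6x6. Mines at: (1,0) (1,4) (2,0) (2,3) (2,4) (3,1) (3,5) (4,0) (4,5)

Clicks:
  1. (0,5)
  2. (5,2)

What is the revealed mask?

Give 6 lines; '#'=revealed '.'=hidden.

Click 1 (0,5) count=1: revealed 1 new [(0,5)] -> total=1
Click 2 (5,2) count=0: revealed 11 new [(3,2) (3,3) (3,4) (4,1) (4,2) (4,3) (4,4) (5,1) (5,2) (5,3) (5,4)] -> total=12

Answer: .....#
......
......
..###.
.####.
.####.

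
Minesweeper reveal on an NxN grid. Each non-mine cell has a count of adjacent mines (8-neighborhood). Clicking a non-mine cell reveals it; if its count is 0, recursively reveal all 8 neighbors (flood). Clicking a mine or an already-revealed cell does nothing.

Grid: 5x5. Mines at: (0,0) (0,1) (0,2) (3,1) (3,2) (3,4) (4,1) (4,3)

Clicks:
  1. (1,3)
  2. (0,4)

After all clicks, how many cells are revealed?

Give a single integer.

Click 1 (1,3) count=1: revealed 1 new [(1,3)] -> total=1
Click 2 (0,4) count=0: revealed 5 new [(0,3) (0,4) (1,4) (2,3) (2,4)] -> total=6

Answer: 6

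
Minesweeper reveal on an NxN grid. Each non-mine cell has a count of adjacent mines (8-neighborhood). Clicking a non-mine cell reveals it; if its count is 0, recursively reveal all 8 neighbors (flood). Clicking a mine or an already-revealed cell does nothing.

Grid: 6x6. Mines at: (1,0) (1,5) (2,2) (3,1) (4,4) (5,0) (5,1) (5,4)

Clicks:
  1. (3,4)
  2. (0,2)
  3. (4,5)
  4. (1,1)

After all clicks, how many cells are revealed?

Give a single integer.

Click 1 (3,4) count=1: revealed 1 new [(3,4)] -> total=1
Click 2 (0,2) count=0: revealed 8 new [(0,1) (0,2) (0,3) (0,4) (1,1) (1,2) (1,3) (1,4)] -> total=9
Click 3 (4,5) count=2: revealed 1 new [(4,5)] -> total=10
Click 4 (1,1) count=2: revealed 0 new [(none)] -> total=10

Answer: 10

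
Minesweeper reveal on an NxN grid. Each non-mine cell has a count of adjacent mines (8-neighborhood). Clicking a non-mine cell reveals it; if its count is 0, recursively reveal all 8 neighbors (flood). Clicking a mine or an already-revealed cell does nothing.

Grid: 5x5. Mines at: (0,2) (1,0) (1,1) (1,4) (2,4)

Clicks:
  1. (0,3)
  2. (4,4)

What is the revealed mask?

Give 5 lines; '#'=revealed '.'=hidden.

Click 1 (0,3) count=2: revealed 1 new [(0,3)] -> total=1
Click 2 (4,4) count=0: revealed 14 new [(2,0) (2,1) (2,2) (2,3) (3,0) (3,1) (3,2) (3,3) (3,4) (4,0) (4,1) (4,2) (4,3) (4,4)] -> total=15

Answer: ...#.
.....
####.
#####
#####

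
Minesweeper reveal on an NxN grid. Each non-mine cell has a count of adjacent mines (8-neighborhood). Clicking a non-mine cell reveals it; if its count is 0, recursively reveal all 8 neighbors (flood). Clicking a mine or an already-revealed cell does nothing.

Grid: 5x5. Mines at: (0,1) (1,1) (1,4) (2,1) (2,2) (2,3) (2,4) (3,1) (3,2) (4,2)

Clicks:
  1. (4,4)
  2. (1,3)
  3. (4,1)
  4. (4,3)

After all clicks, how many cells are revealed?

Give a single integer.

Answer: 6

Derivation:
Click 1 (4,4) count=0: revealed 4 new [(3,3) (3,4) (4,3) (4,4)] -> total=4
Click 2 (1,3) count=4: revealed 1 new [(1,3)] -> total=5
Click 3 (4,1) count=3: revealed 1 new [(4,1)] -> total=6
Click 4 (4,3) count=2: revealed 0 new [(none)] -> total=6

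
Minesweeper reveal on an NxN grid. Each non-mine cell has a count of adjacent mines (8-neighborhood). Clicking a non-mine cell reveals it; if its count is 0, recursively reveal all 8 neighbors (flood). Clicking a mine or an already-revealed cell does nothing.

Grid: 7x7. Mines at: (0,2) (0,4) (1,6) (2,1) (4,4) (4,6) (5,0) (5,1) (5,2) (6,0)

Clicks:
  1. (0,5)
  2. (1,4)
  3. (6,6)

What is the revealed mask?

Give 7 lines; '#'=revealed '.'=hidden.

Answer: .....#.
....#..
.......
.......
.......
...####
...####

Derivation:
Click 1 (0,5) count=2: revealed 1 new [(0,5)] -> total=1
Click 2 (1,4) count=1: revealed 1 new [(1,4)] -> total=2
Click 3 (6,6) count=0: revealed 8 new [(5,3) (5,4) (5,5) (5,6) (6,3) (6,4) (6,5) (6,6)] -> total=10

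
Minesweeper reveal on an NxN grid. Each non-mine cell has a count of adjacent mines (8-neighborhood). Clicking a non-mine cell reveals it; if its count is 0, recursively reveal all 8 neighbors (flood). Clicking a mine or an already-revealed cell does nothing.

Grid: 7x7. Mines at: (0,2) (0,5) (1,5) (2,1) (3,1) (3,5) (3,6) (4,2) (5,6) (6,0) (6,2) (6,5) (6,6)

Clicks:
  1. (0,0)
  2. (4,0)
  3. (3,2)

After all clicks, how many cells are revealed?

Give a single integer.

Answer: 6

Derivation:
Click 1 (0,0) count=0: revealed 4 new [(0,0) (0,1) (1,0) (1,1)] -> total=4
Click 2 (4,0) count=1: revealed 1 new [(4,0)] -> total=5
Click 3 (3,2) count=3: revealed 1 new [(3,2)] -> total=6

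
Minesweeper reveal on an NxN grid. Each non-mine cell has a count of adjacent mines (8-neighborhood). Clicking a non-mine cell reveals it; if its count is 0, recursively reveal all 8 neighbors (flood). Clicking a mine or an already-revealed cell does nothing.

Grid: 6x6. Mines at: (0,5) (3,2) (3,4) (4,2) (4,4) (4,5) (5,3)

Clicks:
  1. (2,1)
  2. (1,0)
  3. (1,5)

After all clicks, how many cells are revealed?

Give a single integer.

Click 1 (2,1) count=1: revealed 1 new [(2,1)] -> total=1
Click 2 (1,0) count=0: revealed 20 new [(0,0) (0,1) (0,2) (0,3) (0,4) (1,0) (1,1) (1,2) (1,3) (1,4) (2,0) (2,2) (2,3) (2,4) (3,0) (3,1) (4,0) (4,1) (5,0) (5,1)] -> total=21
Click 3 (1,5) count=1: revealed 1 new [(1,5)] -> total=22

Answer: 22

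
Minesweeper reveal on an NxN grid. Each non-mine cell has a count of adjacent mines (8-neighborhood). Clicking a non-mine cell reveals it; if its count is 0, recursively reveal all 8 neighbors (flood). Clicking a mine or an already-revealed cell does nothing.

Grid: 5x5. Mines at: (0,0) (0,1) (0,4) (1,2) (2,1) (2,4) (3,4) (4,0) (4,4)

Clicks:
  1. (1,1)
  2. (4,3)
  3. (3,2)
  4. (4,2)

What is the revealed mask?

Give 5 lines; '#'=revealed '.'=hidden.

Answer: .....
.#...
.....
.###.
.###.

Derivation:
Click 1 (1,1) count=4: revealed 1 new [(1,1)] -> total=1
Click 2 (4,3) count=2: revealed 1 new [(4,3)] -> total=2
Click 3 (3,2) count=1: revealed 1 new [(3,2)] -> total=3
Click 4 (4,2) count=0: revealed 4 new [(3,1) (3,3) (4,1) (4,2)] -> total=7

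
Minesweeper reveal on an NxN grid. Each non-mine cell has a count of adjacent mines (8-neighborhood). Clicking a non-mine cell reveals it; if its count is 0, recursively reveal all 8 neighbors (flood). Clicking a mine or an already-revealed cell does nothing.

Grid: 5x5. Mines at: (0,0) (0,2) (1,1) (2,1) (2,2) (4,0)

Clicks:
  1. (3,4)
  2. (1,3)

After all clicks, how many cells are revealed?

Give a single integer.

Click 1 (3,4) count=0: revealed 14 new [(0,3) (0,4) (1,3) (1,4) (2,3) (2,4) (3,1) (3,2) (3,3) (3,4) (4,1) (4,2) (4,3) (4,4)] -> total=14
Click 2 (1,3) count=2: revealed 0 new [(none)] -> total=14

Answer: 14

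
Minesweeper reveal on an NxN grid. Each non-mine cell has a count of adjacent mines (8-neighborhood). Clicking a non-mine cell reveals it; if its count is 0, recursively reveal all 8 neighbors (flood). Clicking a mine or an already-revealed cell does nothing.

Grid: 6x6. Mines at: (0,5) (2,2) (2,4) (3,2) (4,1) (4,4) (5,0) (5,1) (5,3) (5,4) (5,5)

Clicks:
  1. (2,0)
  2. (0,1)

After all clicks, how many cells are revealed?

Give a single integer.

Answer: 14

Derivation:
Click 1 (2,0) count=0: revealed 14 new [(0,0) (0,1) (0,2) (0,3) (0,4) (1,0) (1,1) (1,2) (1,3) (1,4) (2,0) (2,1) (3,0) (3,1)] -> total=14
Click 2 (0,1) count=0: revealed 0 new [(none)] -> total=14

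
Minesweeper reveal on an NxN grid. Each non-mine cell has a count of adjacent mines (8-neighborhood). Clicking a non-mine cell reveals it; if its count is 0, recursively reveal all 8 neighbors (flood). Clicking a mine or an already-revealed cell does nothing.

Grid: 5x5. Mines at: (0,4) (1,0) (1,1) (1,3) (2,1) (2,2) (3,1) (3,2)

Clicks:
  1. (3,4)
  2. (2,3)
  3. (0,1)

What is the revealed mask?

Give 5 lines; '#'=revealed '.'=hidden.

Click 1 (3,4) count=0: revealed 6 new [(2,3) (2,4) (3,3) (3,4) (4,3) (4,4)] -> total=6
Click 2 (2,3) count=3: revealed 0 new [(none)] -> total=6
Click 3 (0,1) count=2: revealed 1 new [(0,1)] -> total=7

Answer: .#...
.....
...##
...##
...##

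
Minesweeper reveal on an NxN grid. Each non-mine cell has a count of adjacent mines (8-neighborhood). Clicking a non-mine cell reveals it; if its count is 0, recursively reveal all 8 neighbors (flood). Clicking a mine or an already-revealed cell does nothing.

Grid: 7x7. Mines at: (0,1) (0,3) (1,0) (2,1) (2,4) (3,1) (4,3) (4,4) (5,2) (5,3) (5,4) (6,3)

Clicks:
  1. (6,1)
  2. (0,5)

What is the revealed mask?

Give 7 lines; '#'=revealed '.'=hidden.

Answer: ....###
....###
.....##
.....##
.....##
.....##
.#...##

Derivation:
Click 1 (6,1) count=1: revealed 1 new [(6,1)] -> total=1
Click 2 (0,5) count=0: revealed 16 new [(0,4) (0,5) (0,6) (1,4) (1,5) (1,6) (2,5) (2,6) (3,5) (3,6) (4,5) (4,6) (5,5) (5,6) (6,5) (6,6)] -> total=17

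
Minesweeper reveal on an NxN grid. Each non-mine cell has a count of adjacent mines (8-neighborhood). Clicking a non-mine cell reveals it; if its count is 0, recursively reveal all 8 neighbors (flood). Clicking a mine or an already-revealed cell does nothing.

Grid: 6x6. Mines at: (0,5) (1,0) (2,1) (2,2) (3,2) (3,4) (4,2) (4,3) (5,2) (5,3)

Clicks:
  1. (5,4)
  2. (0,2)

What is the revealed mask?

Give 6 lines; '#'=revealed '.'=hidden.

Answer: .####.
.####.
......
......
......
....#.

Derivation:
Click 1 (5,4) count=2: revealed 1 new [(5,4)] -> total=1
Click 2 (0,2) count=0: revealed 8 new [(0,1) (0,2) (0,3) (0,4) (1,1) (1,2) (1,3) (1,4)] -> total=9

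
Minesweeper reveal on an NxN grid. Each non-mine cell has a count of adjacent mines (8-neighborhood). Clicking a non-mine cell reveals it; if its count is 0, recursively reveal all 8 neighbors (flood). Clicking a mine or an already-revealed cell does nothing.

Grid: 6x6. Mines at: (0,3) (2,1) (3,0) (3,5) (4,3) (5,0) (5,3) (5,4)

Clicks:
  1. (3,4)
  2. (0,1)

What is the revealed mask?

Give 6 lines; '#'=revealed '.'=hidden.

Answer: ###...
###...
......
....#.
......
......

Derivation:
Click 1 (3,4) count=2: revealed 1 new [(3,4)] -> total=1
Click 2 (0,1) count=0: revealed 6 new [(0,0) (0,1) (0,2) (1,0) (1,1) (1,2)] -> total=7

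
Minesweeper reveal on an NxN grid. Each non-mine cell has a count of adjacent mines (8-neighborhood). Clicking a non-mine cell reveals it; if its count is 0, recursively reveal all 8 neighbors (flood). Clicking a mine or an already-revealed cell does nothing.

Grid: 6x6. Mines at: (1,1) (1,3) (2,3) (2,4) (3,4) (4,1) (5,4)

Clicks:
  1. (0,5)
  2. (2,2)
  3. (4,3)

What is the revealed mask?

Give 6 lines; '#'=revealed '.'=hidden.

Answer: ....##
....##
..#...
......
...#..
......

Derivation:
Click 1 (0,5) count=0: revealed 4 new [(0,4) (0,5) (1,4) (1,5)] -> total=4
Click 2 (2,2) count=3: revealed 1 new [(2,2)] -> total=5
Click 3 (4,3) count=2: revealed 1 new [(4,3)] -> total=6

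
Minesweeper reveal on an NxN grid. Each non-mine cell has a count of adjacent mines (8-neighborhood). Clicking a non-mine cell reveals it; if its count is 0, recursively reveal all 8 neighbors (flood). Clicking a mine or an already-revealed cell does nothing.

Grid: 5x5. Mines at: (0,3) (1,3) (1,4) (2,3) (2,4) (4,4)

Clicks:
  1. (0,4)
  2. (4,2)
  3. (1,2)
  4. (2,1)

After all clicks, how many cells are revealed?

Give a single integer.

Answer: 18

Derivation:
Click 1 (0,4) count=3: revealed 1 new [(0,4)] -> total=1
Click 2 (4,2) count=0: revealed 17 new [(0,0) (0,1) (0,2) (1,0) (1,1) (1,2) (2,0) (2,1) (2,2) (3,0) (3,1) (3,2) (3,3) (4,0) (4,1) (4,2) (4,3)] -> total=18
Click 3 (1,2) count=3: revealed 0 new [(none)] -> total=18
Click 4 (2,1) count=0: revealed 0 new [(none)] -> total=18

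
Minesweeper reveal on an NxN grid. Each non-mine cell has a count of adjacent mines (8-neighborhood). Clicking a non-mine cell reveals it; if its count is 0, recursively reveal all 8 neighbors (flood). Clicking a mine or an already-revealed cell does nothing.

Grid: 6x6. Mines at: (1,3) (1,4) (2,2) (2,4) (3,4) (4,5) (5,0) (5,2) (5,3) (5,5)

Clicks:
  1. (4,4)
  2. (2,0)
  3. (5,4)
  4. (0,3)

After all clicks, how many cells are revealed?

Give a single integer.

Click 1 (4,4) count=4: revealed 1 new [(4,4)] -> total=1
Click 2 (2,0) count=0: revealed 12 new [(0,0) (0,1) (0,2) (1,0) (1,1) (1,2) (2,0) (2,1) (3,0) (3,1) (4,0) (4,1)] -> total=13
Click 3 (5,4) count=3: revealed 1 new [(5,4)] -> total=14
Click 4 (0,3) count=2: revealed 1 new [(0,3)] -> total=15

Answer: 15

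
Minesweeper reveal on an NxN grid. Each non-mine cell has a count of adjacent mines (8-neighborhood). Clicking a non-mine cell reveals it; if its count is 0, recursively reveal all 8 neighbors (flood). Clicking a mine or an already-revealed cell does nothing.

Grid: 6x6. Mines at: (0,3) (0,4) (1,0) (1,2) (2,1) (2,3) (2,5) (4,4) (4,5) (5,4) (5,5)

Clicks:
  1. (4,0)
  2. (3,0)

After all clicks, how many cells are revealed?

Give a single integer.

Click 1 (4,0) count=0: revealed 12 new [(3,0) (3,1) (3,2) (3,3) (4,0) (4,1) (4,2) (4,3) (5,0) (5,1) (5,2) (5,3)] -> total=12
Click 2 (3,0) count=1: revealed 0 new [(none)] -> total=12

Answer: 12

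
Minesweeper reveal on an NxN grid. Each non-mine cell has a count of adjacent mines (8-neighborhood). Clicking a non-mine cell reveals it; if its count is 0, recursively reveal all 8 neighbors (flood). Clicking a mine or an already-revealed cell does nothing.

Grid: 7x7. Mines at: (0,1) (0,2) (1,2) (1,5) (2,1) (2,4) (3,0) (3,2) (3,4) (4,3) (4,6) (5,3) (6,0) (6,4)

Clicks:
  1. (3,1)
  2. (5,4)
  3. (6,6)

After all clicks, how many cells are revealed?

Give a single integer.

Answer: 6

Derivation:
Click 1 (3,1) count=3: revealed 1 new [(3,1)] -> total=1
Click 2 (5,4) count=3: revealed 1 new [(5,4)] -> total=2
Click 3 (6,6) count=0: revealed 4 new [(5,5) (5,6) (6,5) (6,6)] -> total=6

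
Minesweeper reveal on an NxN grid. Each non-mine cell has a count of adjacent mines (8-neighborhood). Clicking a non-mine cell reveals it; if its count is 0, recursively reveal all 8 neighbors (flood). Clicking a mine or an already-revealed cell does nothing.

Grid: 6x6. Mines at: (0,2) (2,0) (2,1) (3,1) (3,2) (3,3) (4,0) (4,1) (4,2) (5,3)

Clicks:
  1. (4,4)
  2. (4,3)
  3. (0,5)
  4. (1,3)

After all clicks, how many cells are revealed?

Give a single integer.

Click 1 (4,4) count=2: revealed 1 new [(4,4)] -> total=1
Click 2 (4,3) count=4: revealed 1 new [(4,3)] -> total=2
Click 3 (0,5) count=0: revealed 14 new [(0,3) (0,4) (0,5) (1,3) (1,4) (1,5) (2,3) (2,4) (2,5) (3,4) (3,5) (4,5) (5,4) (5,5)] -> total=16
Click 4 (1,3) count=1: revealed 0 new [(none)] -> total=16

Answer: 16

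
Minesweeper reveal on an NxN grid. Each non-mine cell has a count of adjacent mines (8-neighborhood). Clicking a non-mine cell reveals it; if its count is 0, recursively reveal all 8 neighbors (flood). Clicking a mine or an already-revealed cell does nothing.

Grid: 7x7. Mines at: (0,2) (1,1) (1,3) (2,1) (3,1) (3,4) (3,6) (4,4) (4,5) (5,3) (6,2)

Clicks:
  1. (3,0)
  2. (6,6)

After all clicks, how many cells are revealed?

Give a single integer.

Answer: 7

Derivation:
Click 1 (3,0) count=2: revealed 1 new [(3,0)] -> total=1
Click 2 (6,6) count=0: revealed 6 new [(5,4) (5,5) (5,6) (6,4) (6,5) (6,6)] -> total=7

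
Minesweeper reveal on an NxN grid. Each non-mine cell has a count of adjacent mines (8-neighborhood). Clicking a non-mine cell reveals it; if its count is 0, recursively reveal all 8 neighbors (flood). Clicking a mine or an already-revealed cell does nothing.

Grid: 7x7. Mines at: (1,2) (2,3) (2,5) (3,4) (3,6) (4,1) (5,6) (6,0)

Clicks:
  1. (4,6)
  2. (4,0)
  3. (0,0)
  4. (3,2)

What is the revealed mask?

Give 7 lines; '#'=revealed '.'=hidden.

Click 1 (4,6) count=2: revealed 1 new [(4,6)] -> total=1
Click 2 (4,0) count=1: revealed 1 new [(4,0)] -> total=2
Click 3 (0,0) count=0: revealed 8 new [(0,0) (0,1) (1,0) (1,1) (2,0) (2,1) (3,0) (3,1)] -> total=10
Click 4 (3,2) count=2: revealed 1 new [(3,2)] -> total=11

Answer: ##.....
##.....
##.....
###....
#.....#
.......
.......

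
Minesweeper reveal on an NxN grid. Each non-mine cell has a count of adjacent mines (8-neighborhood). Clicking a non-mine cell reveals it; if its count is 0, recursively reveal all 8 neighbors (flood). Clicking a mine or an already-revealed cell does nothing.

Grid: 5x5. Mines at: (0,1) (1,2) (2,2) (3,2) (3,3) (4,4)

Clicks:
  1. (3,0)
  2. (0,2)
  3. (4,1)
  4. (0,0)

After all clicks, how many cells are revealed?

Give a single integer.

Answer: 10

Derivation:
Click 1 (3,0) count=0: revealed 8 new [(1,0) (1,1) (2,0) (2,1) (3,0) (3,1) (4,0) (4,1)] -> total=8
Click 2 (0,2) count=2: revealed 1 new [(0,2)] -> total=9
Click 3 (4,1) count=1: revealed 0 new [(none)] -> total=9
Click 4 (0,0) count=1: revealed 1 new [(0,0)] -> total=10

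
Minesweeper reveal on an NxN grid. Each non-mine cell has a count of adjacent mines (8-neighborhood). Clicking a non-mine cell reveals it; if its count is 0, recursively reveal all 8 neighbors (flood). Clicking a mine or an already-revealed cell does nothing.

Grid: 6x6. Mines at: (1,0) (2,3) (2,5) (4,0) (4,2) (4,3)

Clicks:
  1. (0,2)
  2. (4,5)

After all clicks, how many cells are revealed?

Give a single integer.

Click 1 (0,2) count=0: revealed 10 new [(0,1) (0,2) (0,3) (0,4) (0,5) (1,1) (1,2) (1,3) (1,4) (1,5)] -> total=10
Click 2 (4,5) count=0: revealed 6 new [(3,4) (3,5) (4,4) (4,5) (5,4) (5,5)] -> total=16

Answer: 16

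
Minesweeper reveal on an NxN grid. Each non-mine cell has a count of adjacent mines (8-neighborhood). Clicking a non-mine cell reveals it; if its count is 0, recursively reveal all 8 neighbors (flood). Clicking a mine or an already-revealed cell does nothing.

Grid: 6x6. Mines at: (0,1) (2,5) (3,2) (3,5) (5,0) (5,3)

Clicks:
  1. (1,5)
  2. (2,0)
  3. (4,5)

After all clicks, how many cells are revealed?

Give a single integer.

Answer: 10

Derivation:
Click 1 (1,5) count=1: revealed 1 new [(1,5)] -> total=1
Click 2 (2,0) count=0: revealed 8 new [(1,0) (1,1) (2,0) (2,1) (3,0) (3,1) (4,0) (4,1)] -> total=9
Click 3 (4,5) count=1: revealed 1 new [(4,5)] -> total=10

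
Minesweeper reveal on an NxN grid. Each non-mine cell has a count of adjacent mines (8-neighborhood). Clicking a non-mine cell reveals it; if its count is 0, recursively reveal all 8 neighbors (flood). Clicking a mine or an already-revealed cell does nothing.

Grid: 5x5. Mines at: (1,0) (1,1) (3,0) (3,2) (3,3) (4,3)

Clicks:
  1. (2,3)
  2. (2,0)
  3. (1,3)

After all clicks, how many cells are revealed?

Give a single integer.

Answer: 10

Derivation:
Click 1 (2,3) count=2: revealed 1 new [(2,3)] -> total=1
Click 2 (2,0) count=3: revealed 1 new [(2,0)] -> total=2
Click 3 (1,3) count=0: revealed 8 new [(0,2) (0,3) (0,4) (1,2) (1,3) (1,4) (2,2) (2,4)] -> total=10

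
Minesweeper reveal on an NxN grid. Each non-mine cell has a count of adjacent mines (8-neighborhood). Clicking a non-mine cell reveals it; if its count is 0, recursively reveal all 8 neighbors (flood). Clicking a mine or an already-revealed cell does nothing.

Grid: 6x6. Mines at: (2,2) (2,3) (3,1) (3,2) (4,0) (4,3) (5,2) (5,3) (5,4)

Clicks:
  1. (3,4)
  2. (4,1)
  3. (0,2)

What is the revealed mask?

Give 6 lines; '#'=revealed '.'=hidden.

Click 1 (3,4) count=2: revealed 1 new [(3,4)] -> total=1
Click 2 (4,1) count=4: revealed 1 new [(4,1)] -> total=2
Click 3 (0,2) count=0: revealed 19 new [(0,0) (0,1) (0,2) (0,3) (0,4) (0,5) (1,0) (1,1) (1,2) (1,3) (1,4) (1,5) (2,0) (2,1) (2,4) (2,5) (3,5) (4,4) (4,5)] -> total=21

Answer: ######
######
##..##
....##
.#..##
......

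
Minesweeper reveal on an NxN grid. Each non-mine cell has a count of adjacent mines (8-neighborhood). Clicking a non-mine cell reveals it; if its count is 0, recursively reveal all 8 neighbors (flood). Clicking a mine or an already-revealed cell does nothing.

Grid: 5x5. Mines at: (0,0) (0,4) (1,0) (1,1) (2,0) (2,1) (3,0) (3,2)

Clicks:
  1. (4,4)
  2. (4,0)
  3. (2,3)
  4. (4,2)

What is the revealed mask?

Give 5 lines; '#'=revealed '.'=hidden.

Answer: .....
...##
...##
...##
#.###

Derivation:
Click 1 (4,4) count=0: revealed 8 new [(1,3) (1,4) (2,3) (2,4) (3,3) (3,4) (4,3) (4,4)] -> total=8
Click 2 (4,0) count=1: revealed 1 new [(4,0)] -> total=9
Click 3 (2,3) count=1: revealed 0 new [(none)] -> total=9
Click 4 (4,2) count=1: revealed 1 new [(4,2)] -> total=10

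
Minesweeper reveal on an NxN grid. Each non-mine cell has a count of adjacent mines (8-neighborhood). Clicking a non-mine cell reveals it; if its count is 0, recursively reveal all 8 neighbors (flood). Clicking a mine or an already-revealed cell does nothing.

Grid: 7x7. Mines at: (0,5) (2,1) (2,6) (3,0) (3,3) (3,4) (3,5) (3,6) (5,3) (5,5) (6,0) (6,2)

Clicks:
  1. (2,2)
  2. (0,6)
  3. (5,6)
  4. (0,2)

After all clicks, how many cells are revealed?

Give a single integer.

Click 1 (2,2) count=2: revealed 1 new [(2,2)] -> total=1
Click 2 (0,6) count=1: revealed 1 new [(0,6)] -> total=2
Click 3 (5,6) count=1: revealed 1 new [(5,6)] -> total=3
Click 4 (0,2) count=0: revealed 12 new [(0,0) (0,1) (0,2) (0,3) (0,4) (1,0) (1,1) (1,2) (1,3) (1,4) (2,3) (2,4)] -> total=15

Answer: 15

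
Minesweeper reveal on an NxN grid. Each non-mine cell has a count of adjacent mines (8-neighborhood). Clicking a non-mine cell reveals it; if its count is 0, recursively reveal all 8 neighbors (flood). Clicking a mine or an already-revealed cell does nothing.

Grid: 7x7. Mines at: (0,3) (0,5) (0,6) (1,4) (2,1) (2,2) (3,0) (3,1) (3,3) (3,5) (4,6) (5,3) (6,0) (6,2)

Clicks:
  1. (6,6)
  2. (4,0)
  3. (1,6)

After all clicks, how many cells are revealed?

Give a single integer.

Click 1 (6,6) count=0: revealed 6 new [(5,4) (5,5) (5,6) (6,4) (6,5) (6,6)] -> total=6
Click 2 (4,0) count=2: revealed 1 new [(4,0)] -> total=7
Click 3 (1,6) count=2: revealed 1 new [(1,6)] -> total=8

Answer: 8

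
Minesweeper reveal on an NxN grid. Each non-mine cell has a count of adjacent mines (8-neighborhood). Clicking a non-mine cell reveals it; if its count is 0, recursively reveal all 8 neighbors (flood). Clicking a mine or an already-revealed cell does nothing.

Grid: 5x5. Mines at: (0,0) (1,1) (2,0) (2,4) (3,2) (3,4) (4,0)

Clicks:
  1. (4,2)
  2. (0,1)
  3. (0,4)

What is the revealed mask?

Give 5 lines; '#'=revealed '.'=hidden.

Click 1 (4,2) count=1: revealed 1 new [(4,2)] -> total=1
Click 2 (0,1) count=2: revealed 1 new [(0,1)] -> total=2
Click 3 (0,4) count=0: revealed 6 new [(0,2) (0,3) (0,4) (1,2) (1,3) (1,4)] -> total=8

Answer: .####
..###
.....
.....
..#..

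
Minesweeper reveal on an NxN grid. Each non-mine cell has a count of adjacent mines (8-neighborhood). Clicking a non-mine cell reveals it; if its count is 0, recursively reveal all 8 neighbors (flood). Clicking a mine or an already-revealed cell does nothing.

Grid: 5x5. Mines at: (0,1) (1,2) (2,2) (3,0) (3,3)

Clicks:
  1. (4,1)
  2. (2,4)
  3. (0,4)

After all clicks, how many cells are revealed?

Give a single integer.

Click 1 (4,1) count=1: revealed 1 new [(4,1)] -> total=1
Click 2 (2,4) count=1: revealed 1 new [(2,4)] -> total=2
Click 3 (0,4) count=0: revealed 5 new [(0,3) (0,4) (1,3) (1,4) (2,3)] -> total=7

Answer: 7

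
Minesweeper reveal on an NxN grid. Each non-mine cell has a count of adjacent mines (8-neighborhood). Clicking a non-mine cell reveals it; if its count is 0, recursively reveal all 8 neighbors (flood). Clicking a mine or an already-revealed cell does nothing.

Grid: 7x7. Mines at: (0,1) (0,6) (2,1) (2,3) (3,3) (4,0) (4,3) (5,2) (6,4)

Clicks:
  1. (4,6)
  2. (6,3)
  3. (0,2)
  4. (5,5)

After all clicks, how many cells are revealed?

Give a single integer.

Answer: 19

Derivation:
Click 1 (4,6) count=0: revealed 17 new [(1,4) (1,5) (1,6) (2,4) (2,5) (2,6) (3,4) (3,5) (3,6) (4,4) (4,5) (4,6) (5,4) (5,5) (5,6) (6,5) (6,6)] -> total=17
Click 2 (6,3) count=2: revealed 1 new [(6,3)] -> total=18
Click 3 (0,2) count=1: revealed 1 new [(0,2)] -> total=19
Click 4 (5,5) count=1: revealed 0 new [(none)] -> total=19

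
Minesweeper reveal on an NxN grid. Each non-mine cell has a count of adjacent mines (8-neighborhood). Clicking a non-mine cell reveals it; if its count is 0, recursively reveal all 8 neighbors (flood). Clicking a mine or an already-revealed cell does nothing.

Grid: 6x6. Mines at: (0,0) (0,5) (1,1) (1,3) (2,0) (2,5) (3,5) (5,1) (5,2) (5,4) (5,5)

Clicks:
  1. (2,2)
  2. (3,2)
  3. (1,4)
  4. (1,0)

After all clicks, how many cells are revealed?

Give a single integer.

Answer: 14

Derivation:
Click 1 (2,2) count=2: revealed 1 new [(2,2)] -> total=1
Click 2 (3,2) count=0: revealed 11 new [(2,1) (2,3) (2,4) (3,1) (3,2) (3,3) (3,4) (4,1) (4,2) (4,3) (4,4)] -> total=12
Click 3 (1,4) count=3: revealed 1 new [(1,4)] -> total=13
Click 4 (1,0) count=3: revealed 1 new [(1,0)] -> total=14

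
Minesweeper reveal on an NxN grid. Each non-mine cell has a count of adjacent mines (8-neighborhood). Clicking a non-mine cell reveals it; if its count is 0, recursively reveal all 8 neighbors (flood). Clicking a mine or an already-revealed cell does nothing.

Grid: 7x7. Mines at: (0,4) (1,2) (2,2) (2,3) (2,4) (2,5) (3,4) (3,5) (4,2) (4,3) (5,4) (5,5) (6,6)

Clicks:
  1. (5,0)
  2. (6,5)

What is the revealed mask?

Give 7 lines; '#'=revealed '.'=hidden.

Click 1 (5,0) count=0: revealed 18 new [(0,0) (0,1) (1,0) (1,1) (2,0) (2,1) (3,0) (3,1) (4,0) (4,1) (5,0) (5,1) (5,2) (5,3) (6,0) (6,1) (6,2) (6,3)] -> total=18
Click 2 (6,5) count=3: revealed 1 new [(6,5)] -> total=19

Answer: ##.....
##.....
##.....
##.....
##.....
####...
####.#.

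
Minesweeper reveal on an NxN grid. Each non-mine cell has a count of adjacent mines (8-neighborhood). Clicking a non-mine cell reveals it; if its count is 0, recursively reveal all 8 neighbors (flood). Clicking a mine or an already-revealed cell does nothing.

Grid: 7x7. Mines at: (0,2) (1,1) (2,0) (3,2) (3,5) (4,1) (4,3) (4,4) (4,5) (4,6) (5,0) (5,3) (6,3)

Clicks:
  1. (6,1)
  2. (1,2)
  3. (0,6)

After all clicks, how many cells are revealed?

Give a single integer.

Answer: 14

Derivation:
Click 1 (6,1) count=1: revealed 1 new [(6,1)] -> total=1
Click 2 (1,2) count=2: revealed 1 new [(1,2)] -> total=2
Click 3 (0,6) count=0: revealed 12 new [(0,3) (0,4) (0,5) (0,6) (1,3) (1,4) (1,5) (1,6) (2,3) (2,4) (2,5) (2,6)] -> total=14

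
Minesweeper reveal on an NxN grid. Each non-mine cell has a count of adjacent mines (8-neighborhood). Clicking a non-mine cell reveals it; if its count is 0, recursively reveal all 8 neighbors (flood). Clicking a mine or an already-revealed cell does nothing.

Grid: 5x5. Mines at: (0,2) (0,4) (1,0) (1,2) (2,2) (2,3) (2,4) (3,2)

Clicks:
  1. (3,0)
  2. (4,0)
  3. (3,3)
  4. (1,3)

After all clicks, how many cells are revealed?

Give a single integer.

Answer: 8

Derivation:
Click 1 (3,0) count=0: revealed 6 new [(2,0) (2,1) (3,0) (3,1) (4,0) (4,1)] -> total=6
Click 2 (4,0) count=0: revealed 0 new [(none)] -> total=6
Click 3 (3,3) count=4: revealed 1 new [(3,3)] -> total=7
Click 4 (1,3) count=6: revealed 1 new [(1,3)] -> total=8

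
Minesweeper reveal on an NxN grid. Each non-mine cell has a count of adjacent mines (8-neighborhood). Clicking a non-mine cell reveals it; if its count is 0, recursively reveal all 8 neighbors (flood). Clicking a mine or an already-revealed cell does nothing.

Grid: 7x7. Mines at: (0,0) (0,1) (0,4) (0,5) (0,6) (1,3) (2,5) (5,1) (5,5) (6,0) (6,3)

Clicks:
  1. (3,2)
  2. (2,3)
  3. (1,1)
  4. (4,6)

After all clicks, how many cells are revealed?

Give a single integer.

Answer: 22

Derivation:
Click 1 (3,2) count=0: revealed 21 new [(1,0) (1,1) (1,2) (2,0) (2,1) (2,2) (2,3) (2,4) (3,0) (3,1) (3,2) (3,3) (3,4) (4,0) (4,1) (4,2) (4,3) (4,4) (5,2) (5,3) (5,4)] -> total=21
Click 2 (2,3) count=1: revealed 0 new [(none)] -> total=21
Click 3 (1,1) count=2: revealed 0 new [(none)] -> total=21
Click 4 (4,6) count=1: revealed 1 new [(4,6)] -> total=22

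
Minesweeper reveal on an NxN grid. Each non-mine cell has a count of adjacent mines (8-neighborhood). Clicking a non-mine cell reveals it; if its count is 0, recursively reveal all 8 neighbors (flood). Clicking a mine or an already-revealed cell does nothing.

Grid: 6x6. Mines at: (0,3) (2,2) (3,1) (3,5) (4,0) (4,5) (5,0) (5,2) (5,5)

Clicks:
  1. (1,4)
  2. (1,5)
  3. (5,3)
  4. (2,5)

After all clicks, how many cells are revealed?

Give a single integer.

Answer: 7

Derivation:
Click 1 (1,4) count=1: revealed 1 new [(1,4)] -> total=1
Click 2 (1,5) count=0: revealed 5 new [(0,4) (0,5) (1,5) (2,4) (2,5)] -> total=6
Click 3 (5,3) count=1: revealed 1 new [(5,3)] -> total=7
Click 4 (2,5) count=1: revealed 0 new [(none)] -> total=7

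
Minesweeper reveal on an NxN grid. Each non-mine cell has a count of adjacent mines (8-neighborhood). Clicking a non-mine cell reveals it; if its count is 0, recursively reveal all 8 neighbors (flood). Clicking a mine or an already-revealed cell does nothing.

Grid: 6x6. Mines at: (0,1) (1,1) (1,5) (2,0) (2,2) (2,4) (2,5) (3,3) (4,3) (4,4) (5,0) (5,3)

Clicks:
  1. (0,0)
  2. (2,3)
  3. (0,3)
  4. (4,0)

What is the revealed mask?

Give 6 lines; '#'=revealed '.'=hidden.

Answer: #.###.
..###.
...#..
......
#.....
......

Derivation:
Click 1 (0,0) count=2: revealed 1 new [(0,0)] -> total=1
Click 2 (2,3) count=3: revealed 1 new [(2,3)] -> total=2
Click 3 (0,3) count=0: revealed 6 new [(0,2) (0,3) (0,4) (1,2) (1,3) (1,4)] -> total=8
Click 4 (4,0) count=1: revealed 1 new [(4,0)] -> total=9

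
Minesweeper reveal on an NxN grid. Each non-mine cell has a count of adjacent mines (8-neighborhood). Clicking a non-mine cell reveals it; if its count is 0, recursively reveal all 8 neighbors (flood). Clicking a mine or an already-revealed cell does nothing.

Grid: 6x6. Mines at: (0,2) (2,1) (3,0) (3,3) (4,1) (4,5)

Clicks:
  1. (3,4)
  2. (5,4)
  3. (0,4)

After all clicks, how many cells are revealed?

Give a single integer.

Click 1 (3,4) count=2: revealed 1 new [(3,4)] -> total=1
Click 2 (5,4) count=1: revealed 1 new [(5,4)] -> total=2
Click 3 (0,4) count=0: revealed 10 new [(0,3) (0,4) (0,5) (1,3) (1,4) (1,5) (2,3) (2,4) (2,5) (3,5)] -> total=12

Answer: 12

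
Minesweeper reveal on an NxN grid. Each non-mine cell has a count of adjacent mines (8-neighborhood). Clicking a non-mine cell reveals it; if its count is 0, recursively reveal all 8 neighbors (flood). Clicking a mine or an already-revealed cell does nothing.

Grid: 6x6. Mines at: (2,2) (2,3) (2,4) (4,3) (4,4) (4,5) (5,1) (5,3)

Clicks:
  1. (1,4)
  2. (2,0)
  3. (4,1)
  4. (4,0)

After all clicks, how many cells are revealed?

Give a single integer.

Answer: 18

Derivation:
Click 1 (1,4) count=2: revealed 1 new [(1,4)] -> total=1
Click 2 (2,0) count=0: revealed 17 new [(0,0) (0,1) (0,2) (0,3) (0,4) (0,5) (1,0) (1,1) (1,2) (1,3) (1,5) (2,0) (2,1) (3,0) (3,1) (4,0) (4,1)] -> total=18
Click 3 (4,1) count=1: revealed 0 new [(none)] -> total=18
Click 4 (4,0) count=1: revealed 0 new [(none)] -> total=18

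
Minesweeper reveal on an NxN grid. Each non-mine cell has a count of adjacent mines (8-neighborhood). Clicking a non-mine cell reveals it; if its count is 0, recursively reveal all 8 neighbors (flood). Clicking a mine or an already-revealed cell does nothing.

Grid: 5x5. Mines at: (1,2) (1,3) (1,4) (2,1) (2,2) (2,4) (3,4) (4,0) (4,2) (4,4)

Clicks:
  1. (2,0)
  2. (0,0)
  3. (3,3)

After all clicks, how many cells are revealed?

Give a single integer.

Answer: 6

Derivation:
Click 1 (2,0) count=1: revealed 1 new [(2,0)] -> total=1
Click 2 (0,0) count=0: revealed 4 new [(0,0) (0,1) (1,0) (1,1)] -> total=5
Click 3 (3,3) count=5: revealed 1 new [(3,3)] -> total=6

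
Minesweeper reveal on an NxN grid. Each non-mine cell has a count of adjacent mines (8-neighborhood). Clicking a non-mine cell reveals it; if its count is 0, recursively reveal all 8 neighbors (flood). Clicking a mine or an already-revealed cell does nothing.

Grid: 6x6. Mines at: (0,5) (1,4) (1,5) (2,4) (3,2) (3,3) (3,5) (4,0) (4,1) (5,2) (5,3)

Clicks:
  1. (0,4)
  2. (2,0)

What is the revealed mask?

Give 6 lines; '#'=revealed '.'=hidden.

Answer: #####.
####..
####..
##....
......
......

Derivation:
Click 1 (0,4) count=3: revealed 1 new [(0,4)] -> total=1
Click 2 (2,0) count=0: revealed 14 new [(0,0) (0,1) (0,2) (0,3) (1,0) (1,1) (1,2) (1,3) (2,0) (2,1) (2,2) (2,3) (3,0) (3,1)] -> total=15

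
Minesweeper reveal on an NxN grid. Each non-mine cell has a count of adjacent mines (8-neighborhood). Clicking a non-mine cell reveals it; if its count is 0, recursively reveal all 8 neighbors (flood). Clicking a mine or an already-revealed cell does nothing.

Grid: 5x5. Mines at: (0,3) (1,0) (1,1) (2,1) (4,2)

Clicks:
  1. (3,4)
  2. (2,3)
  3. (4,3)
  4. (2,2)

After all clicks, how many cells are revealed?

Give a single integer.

Click 1 (3,4) count=0: revealed 11 new [(1,2) (1,3) (1,4) (2,2) (2,3) (2,4) (3,2) (3,3) (3,4) (4,3) (4,4)] -> total=11
Click 2 (2,3) count=0: revealed 0 new [(none)] -> total=11
Click 3 (4,3) count=1: revealed 0 new [(none)] -> total=11
Click 4 (2,2) count=2: revealed 0 new [(none)] -> total=11

Answer: 11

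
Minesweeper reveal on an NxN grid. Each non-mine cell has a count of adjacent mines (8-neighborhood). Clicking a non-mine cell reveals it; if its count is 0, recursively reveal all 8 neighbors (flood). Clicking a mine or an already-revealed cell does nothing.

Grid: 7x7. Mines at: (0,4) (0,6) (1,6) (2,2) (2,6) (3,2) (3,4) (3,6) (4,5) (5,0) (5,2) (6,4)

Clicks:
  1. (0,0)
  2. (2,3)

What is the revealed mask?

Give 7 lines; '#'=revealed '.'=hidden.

Answer: ####...
####...
##.#...
##.....
##.....
.......
.......

Derivation:
Click 1 (0,0) count=0: revealed 14 new [(0,0) (0,1) (0,2) (0,3) (1,0) (1,1) (1,2) (1,3) (2,0) (2,1) (3,0) (3,1) (4,0) (4,1)] -> total=14
Click 2 (2,3) count=3: revealed 1 new [(2,3)] -> total=15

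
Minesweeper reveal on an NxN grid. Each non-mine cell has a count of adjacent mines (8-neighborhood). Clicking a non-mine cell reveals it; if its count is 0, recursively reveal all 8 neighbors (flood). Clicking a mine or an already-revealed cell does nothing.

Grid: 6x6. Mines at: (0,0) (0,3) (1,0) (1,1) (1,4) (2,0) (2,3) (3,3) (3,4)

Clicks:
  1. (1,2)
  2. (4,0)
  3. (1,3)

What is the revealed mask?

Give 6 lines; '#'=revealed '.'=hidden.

Answer: ......
..##..
......
###...
######
######

Derivation:
Click 1 (1,2) count=3: revealed 1 new [(1,2)] -> total=1
Click 2 (4,0) count=0: revealed 15 new [(3,0) (3,1) (3,2) (4,0) (4,1) (4,2) (4,3) (4,4) (4,5) (5,0) (5,1) (5,2) (5,3) (5,4) (5,5)] -> total=16
Click 3 (1,3) count=3: revealed 1 new [(1,3)] -> total=17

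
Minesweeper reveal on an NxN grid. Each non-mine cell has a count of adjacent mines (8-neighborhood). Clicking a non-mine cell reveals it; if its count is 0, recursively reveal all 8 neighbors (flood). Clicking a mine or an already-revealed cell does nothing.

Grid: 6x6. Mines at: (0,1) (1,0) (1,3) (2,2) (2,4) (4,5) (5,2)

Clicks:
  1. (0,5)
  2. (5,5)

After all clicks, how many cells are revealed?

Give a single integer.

Answer: 5

Derivation:
Click 1 (0,5) count=0: revealed 4 new [(0,4) (0,5) (1,4) (1,5)] -> total=4
Click 2 (5,5) count=1: revealed 1 new [(5,5)] -> total=5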